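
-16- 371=-387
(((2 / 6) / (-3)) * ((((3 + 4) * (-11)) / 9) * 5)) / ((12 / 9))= 385 / 108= 3.56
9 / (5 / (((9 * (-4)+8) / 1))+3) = 252 / 79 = 3.19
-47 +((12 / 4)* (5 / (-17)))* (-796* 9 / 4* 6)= 160391 / 17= 9434.76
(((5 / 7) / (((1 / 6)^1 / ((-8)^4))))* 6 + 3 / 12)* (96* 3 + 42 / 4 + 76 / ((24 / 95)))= 2651265173 / 42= 63125361.26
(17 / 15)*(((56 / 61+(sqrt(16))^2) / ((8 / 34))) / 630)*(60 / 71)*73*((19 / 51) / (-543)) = -4055588 / 740795895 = -0.01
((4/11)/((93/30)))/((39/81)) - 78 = -344694/4433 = -77.76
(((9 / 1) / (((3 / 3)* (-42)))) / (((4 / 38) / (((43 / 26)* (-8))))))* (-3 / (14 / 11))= -80883 / 1274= -63.49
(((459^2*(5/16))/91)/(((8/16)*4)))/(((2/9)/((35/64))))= 47403225/53248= 890.23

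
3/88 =0.03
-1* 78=-78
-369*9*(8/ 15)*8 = -70848/ 5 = -14169.60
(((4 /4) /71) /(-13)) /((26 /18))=-9 /11999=-0.00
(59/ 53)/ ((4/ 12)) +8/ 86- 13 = -21804/ 2279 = -9.57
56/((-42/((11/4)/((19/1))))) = -11/57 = -0.19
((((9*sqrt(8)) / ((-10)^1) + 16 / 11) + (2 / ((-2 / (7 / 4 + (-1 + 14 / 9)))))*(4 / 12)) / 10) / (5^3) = 163 / 297000 - 9*sqrt(2) / 6250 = -0.00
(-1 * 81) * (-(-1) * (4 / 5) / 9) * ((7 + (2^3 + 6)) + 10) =-1116 / 5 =-223.20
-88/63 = -1.40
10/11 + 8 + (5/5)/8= 795/88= 9.03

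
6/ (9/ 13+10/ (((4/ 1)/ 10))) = 39/ 167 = 0.23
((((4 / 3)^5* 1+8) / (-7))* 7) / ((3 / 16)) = -47488 / 729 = -65.14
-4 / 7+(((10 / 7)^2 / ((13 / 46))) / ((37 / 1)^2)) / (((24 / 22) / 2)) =-1469648 / 2616159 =-0.56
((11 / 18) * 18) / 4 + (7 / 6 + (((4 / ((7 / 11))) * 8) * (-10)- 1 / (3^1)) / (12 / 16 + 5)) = -53835 / 644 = -83.59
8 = 8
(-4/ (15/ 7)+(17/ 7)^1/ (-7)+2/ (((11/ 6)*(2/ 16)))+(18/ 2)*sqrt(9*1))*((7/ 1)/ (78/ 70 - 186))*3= -270958/ 71181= -3.81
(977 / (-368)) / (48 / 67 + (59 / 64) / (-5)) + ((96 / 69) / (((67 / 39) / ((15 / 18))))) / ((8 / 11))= -71403050 / 17578187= -4.06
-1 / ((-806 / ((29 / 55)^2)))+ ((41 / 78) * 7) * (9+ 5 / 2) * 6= 309504808 / 1219075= 253.88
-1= -1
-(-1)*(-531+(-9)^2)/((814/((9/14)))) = -2025/5698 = -0.36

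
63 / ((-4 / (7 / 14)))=-63 / 8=-7.88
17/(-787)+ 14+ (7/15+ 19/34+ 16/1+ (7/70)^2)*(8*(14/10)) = 1027386233/5017125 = 204.78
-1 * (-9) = 9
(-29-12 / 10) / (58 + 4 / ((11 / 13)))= -1661 / 3450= -0.48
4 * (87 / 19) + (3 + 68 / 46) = 9961 / 437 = 22.79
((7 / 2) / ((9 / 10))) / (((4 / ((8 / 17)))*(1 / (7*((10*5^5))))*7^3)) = 312500 / 1071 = 291.78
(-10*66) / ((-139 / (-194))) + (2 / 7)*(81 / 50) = -920.69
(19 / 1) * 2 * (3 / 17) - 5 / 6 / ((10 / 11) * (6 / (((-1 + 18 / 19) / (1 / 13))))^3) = 2027163031 / 302234976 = 6.71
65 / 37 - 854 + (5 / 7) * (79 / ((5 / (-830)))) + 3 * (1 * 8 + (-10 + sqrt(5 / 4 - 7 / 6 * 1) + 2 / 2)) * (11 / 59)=-156170986 / 15281 + 11 * sqrt(3) / 118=-10219.78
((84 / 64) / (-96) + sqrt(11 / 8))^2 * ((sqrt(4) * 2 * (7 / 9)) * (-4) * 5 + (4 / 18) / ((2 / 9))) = -198633847 / 2359296 + 3857 * sqrt(22) / 9216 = -82.23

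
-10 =-10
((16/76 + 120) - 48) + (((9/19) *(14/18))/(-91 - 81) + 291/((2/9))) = 1381.71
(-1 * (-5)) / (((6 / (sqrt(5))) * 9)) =5 * sqrt(5) / 54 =0.21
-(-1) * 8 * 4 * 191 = 6112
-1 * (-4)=4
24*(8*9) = 1728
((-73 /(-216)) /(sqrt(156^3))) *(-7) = -511 *sqrt(39) /2628288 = -0.00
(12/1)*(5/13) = 60/13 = 4.62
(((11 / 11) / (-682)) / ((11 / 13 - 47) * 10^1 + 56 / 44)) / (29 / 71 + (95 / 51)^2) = 2400723 / 2922625122064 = 0.00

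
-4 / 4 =-1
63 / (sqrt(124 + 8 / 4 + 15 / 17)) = 21 * sqrt(36669) / 719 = 5.59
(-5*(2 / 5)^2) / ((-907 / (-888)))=-3552 / 4535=-0.78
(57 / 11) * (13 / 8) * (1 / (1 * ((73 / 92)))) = 17043 / 1606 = 10.61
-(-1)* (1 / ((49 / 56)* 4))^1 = 2 / 7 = 0.29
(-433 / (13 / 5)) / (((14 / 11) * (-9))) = 23815 / 1638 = 14.54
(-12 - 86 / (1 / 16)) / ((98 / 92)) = -1303.02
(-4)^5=-1024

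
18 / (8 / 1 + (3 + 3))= 9 / 7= 1.29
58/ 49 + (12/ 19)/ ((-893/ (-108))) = 1.26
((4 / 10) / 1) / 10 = 1 / 25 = 0.04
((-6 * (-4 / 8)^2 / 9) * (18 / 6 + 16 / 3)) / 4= -25 / 72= -0.35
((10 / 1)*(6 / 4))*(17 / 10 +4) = 171 / 2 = 85.50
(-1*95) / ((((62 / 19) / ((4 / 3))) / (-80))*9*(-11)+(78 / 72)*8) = -866400 / 106661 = -8.12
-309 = -309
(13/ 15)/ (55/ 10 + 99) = 0.01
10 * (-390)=-3900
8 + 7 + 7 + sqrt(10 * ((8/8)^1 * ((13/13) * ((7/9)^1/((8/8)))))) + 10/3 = sqrt(70)/3 + 76/3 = 28.12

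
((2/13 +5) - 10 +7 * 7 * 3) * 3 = 5544/13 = 426.46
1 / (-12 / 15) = -5 / 4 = -1.25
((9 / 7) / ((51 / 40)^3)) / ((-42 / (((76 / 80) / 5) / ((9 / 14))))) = -12160 / 2785671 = -0.00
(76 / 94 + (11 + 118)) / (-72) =-6101 / 3384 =-1.80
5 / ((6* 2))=5 / 12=0.42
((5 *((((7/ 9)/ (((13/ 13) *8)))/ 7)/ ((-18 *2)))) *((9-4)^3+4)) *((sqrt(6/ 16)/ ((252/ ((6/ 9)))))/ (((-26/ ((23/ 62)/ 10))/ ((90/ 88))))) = 4945 *sqrt(6)/ 20590682112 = 0.00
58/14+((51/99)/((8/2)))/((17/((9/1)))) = 1297/308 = 4.21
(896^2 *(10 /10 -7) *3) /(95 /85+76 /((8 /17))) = -163774464 /1843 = -88862.98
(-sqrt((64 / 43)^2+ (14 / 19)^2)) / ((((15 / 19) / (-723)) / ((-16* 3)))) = -23136* sqrt(460265) / 215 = -73005.20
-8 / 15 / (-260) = 0.00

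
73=73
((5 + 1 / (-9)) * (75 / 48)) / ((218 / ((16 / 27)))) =550 / 26487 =0.02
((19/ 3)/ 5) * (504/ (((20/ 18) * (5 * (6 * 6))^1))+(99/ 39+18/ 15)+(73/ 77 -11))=-601236/ 125125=-4.81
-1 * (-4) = 4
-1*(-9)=9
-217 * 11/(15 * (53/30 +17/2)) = -31/2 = -15.50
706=706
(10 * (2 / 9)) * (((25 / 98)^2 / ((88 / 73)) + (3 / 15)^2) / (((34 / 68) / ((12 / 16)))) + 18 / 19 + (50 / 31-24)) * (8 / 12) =-31.55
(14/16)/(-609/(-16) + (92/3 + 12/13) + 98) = 78/14945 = 0.01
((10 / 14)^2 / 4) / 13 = 25 / 2548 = 0.01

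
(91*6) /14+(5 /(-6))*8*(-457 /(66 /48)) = 74407 /33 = 2254.76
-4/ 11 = -0.36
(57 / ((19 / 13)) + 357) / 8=99 / 2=49.50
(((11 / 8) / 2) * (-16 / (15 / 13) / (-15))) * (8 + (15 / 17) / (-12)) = 77077 / 15300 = 5.04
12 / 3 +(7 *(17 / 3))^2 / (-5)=-13981 / 45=-310.69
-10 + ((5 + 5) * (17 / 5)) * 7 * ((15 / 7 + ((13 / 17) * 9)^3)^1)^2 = 25626496.05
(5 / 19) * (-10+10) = 0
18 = 18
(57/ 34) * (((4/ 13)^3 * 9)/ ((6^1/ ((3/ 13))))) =8208/ 485537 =0.02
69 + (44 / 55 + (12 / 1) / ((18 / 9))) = 379 / 5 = 75.80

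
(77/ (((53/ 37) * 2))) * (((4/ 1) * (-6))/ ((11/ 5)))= -15540/ 53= -293.21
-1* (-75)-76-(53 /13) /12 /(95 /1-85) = -1613 /1560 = -1.03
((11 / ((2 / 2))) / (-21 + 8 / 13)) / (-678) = 0.00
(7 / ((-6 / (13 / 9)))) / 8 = -91 / 432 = -0.21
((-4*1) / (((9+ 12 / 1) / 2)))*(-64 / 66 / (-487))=-256 / 337491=-0.00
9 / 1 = 9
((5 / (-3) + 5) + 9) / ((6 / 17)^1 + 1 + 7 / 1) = 1.48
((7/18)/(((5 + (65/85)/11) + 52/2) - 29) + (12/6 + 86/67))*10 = 8101115/233361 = 34.71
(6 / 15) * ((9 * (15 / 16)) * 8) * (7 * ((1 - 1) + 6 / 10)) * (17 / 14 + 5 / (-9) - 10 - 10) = -21933 / 10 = -2193.30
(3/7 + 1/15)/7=52/735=0.07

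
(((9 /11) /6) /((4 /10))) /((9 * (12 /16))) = 5 /99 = 0.05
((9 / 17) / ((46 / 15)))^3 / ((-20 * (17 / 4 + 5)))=-492075 / 17693835416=-0.00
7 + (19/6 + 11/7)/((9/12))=839/63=13.32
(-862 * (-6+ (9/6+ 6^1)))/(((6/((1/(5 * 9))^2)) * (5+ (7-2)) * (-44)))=0.00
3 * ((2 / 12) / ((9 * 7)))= 1 / 126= 0.01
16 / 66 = 8 / 33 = 0.24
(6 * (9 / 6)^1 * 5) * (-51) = -2295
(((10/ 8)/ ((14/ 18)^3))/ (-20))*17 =-12393/ 5488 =-2.26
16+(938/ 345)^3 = 1482311672/ 41063625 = 36.10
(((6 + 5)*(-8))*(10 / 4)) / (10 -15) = 44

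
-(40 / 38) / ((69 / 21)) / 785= -28 / 68609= -0.00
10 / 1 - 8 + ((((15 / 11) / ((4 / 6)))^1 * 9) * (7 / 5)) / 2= 655 / 44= 14.89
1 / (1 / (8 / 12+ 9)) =29 / 3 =9.67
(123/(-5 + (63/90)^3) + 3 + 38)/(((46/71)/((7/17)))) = 33764689/3641774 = 9.27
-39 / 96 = -13 / 32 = -0.41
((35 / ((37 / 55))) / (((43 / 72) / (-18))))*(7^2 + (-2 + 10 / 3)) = -125571600 / 1591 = -78926.21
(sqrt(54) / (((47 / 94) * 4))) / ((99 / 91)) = 91 * sqrt(6) / 66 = 3.38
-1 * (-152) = 152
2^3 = 8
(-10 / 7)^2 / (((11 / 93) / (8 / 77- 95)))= -67955100 / 41503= -1637.35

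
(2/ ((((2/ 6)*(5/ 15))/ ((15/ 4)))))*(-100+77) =-3105/ 2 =-1552.50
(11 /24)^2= 121 /576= 0.21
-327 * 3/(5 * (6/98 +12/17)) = -90797/355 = -255.77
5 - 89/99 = 406/99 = 4.10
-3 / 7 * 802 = -2406 / 7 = -343.71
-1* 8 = -8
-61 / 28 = -2.18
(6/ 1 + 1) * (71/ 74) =497/ 74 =6.72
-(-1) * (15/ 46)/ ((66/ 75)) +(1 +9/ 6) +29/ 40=36387/ 10120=3.60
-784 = -784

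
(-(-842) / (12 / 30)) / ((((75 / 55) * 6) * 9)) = 28.59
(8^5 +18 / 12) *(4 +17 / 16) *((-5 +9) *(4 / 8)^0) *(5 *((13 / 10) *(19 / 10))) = 1311238773 / 160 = 8195242.33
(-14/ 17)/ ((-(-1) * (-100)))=7/ 850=0.01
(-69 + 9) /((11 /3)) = -180 /11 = -16.36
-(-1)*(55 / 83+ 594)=49357 / 83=594.66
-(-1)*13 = 13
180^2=32400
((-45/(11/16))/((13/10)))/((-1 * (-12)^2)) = 50/143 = 0.35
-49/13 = -3.77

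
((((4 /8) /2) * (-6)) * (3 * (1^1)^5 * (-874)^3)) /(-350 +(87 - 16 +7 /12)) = -36051891696 /3341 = -10790748.79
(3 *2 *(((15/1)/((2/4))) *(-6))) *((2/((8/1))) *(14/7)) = -540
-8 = -8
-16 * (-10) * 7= 1120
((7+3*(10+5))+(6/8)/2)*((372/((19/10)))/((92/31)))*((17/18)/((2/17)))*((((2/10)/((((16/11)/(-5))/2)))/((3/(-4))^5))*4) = 642893.38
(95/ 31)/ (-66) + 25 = 51055/ 2046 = 24.95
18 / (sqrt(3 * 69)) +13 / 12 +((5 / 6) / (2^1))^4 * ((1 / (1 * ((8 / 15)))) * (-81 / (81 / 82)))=-98173 / 27648 +6 * sqrt(23) / 23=-2.30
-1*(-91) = 91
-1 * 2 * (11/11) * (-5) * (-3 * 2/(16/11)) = -165/4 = -41.25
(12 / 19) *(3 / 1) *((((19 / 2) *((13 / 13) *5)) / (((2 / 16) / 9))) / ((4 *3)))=540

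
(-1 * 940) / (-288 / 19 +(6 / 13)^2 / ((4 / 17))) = 603668 / 9153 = 65.95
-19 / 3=-6.33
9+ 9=18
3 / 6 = 1 / 2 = 0.50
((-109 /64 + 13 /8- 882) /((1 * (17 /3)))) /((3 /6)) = -169359 /544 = -311.32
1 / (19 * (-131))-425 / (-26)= 16.35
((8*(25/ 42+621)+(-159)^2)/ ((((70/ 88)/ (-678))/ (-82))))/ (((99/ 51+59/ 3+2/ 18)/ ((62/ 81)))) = 546027176090528/ 7327215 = 74520425.03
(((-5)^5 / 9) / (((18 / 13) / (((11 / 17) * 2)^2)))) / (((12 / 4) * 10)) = -983125 / 70227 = -14.00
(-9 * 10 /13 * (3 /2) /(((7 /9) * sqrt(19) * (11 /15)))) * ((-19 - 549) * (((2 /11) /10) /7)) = 2070360 * sqrt(19) /1464463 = 6.16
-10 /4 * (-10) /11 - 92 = -987 /11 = -89.73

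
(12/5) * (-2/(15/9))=-2.88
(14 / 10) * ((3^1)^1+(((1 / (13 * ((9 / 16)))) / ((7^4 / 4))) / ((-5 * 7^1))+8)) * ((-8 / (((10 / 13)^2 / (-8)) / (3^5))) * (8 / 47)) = 4859097130368 / 70529375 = 68894.66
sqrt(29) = 5.39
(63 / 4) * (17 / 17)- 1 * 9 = 27 / 4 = 6.75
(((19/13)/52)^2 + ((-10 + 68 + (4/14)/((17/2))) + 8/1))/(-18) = -1196986789/326280864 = -3.67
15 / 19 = 0.79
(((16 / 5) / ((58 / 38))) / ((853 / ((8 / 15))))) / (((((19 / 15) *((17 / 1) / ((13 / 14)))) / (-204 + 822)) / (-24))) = -12340224 / 14718515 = -0.84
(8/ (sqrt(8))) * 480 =960 * sqrt(2) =1357.65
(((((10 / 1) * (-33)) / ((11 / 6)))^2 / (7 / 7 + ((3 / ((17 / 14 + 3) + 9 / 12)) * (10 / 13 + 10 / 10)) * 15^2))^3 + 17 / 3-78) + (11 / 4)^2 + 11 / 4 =9632512081657368316035389 / 3992223761587960464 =2412818.68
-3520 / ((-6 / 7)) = 12320 / 3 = 4106.67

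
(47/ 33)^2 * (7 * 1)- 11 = 3.20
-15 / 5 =-3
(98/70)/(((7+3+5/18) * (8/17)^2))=18207/29600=0.62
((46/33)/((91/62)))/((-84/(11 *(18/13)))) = -0.17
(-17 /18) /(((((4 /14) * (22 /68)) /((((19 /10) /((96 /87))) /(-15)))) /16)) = 1114673 /59400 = 18.77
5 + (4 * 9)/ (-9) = 1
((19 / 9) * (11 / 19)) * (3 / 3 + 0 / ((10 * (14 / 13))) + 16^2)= 2827 / 9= 314.11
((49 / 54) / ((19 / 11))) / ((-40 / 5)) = -539 / 8208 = -0.07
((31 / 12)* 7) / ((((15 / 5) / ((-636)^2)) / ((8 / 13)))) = 19505696 / 13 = 1500438.15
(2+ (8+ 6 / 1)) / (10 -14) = -4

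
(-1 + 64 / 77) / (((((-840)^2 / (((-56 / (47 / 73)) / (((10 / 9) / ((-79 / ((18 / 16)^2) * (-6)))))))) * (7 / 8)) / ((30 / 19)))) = 9596288 / 758090025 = 0.01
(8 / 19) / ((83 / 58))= 464 / 1577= 0.29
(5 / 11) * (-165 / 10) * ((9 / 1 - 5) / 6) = -5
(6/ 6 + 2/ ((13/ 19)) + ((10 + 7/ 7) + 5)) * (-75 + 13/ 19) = -365708/ 247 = -1480.60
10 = 10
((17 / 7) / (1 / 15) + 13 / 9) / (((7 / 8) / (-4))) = -76352 / 441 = -173.13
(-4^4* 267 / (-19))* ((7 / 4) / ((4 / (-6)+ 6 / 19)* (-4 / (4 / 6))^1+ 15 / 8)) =956928 / 605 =1581.70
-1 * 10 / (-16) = 0.62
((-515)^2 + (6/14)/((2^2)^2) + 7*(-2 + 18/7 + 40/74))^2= 1208075253432804289/17172736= 70348443802.60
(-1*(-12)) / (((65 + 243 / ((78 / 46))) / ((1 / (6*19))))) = 13 / 25726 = 0.00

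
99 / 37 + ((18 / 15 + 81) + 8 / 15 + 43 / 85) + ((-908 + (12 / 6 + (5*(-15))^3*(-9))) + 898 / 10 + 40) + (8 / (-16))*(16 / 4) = 3796182.71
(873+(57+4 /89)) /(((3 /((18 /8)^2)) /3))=3352347 /712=4708.35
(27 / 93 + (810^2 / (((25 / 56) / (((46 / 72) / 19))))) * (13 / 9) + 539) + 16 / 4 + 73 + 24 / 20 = 212039429 / 2945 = 71999.81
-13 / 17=-0.76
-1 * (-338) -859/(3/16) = -12730/3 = -4243.33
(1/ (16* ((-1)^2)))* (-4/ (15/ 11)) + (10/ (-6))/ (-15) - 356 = -64093/ 180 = -356.07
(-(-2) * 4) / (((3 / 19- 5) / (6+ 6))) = -456 / 23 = -19.83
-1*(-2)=2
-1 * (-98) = 98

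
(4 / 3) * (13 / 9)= 52 / 27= 1.93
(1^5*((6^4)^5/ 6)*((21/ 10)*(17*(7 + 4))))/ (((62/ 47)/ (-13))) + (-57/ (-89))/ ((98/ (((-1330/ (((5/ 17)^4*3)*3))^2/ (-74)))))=-101559696421187207864623322389/ 43066265625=-2358219245325782942.54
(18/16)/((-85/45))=-81/136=-0.60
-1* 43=-43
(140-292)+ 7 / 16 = -2425 / 16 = -151.56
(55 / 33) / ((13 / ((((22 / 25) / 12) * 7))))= 77 / 1170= 0.07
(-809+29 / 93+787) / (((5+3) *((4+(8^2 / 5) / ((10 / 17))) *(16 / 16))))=-50425 / 479136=-0.11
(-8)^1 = -8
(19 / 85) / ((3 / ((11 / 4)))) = 209 / 1020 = 0.20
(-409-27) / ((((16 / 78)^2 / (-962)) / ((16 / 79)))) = 159489018 / 79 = 2018848.33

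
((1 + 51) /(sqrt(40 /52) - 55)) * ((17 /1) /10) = -63206 /39315 - 442 * sqrt(130) /196575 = -1.63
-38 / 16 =-19 / 8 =-2.38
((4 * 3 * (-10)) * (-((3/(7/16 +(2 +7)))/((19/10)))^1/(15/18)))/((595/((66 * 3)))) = 2737152/341411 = 8.02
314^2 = 98596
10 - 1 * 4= 6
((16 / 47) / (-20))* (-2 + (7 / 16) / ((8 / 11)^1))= 179 / 7520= 0.02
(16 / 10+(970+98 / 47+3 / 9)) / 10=97.40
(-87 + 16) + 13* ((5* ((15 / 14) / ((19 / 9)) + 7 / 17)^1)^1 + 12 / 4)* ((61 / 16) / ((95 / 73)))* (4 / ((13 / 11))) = 1560611473 / 1718360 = 908.20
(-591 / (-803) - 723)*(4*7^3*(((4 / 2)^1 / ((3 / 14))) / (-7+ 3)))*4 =7426811616 / 803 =9248831.40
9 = 9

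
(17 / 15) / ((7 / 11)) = 187 / 105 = 1.78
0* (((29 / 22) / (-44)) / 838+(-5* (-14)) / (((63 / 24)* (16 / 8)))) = 0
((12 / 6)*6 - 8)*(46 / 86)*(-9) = -828 / 43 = -19.26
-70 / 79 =-0.89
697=697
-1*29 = -29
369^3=50243409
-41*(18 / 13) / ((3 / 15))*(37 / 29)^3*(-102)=19064776140 / 317057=60130.44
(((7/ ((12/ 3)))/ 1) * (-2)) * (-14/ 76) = 49/ 76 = 0.64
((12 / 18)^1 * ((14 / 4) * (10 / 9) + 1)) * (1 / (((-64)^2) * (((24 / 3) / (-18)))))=-11 / 6144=-0.00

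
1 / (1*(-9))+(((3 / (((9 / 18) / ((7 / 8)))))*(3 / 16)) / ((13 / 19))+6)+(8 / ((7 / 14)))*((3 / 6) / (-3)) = 34901 / 7488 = 4.66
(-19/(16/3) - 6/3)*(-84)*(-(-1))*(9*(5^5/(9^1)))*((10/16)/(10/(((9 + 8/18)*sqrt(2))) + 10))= 84903.06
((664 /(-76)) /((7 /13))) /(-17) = 2158 /2261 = 0.95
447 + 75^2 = 6072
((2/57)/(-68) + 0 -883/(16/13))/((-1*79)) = 11123159/1224816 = 9.08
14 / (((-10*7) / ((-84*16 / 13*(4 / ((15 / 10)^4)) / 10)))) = 14336 / 8775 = 1.63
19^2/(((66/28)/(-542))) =-2739268/33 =-83008.12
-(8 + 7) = -15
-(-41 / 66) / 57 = 41 / 3762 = 0.01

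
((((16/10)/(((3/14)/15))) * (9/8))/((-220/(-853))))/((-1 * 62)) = -53739/6820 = -7.88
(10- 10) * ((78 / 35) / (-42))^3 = 0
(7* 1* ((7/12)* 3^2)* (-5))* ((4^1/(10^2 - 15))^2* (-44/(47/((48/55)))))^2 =-346816512/576555903125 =-0.00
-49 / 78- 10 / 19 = -1711 / 1482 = -1.15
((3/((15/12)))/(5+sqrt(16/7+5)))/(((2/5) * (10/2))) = 21/62 - 3 * sqrt(357)/310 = 0.16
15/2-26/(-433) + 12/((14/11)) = 102985/6062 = 16.99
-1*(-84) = 84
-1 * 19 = -19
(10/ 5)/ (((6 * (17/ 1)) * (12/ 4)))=1/ 153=0.01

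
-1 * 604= -604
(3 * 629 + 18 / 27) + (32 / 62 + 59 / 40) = 7029527 / 3720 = 1889.66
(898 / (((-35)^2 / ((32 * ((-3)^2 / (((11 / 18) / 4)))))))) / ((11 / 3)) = 55862784 / 148225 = 376.88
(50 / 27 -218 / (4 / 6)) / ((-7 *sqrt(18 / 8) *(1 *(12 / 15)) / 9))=348.37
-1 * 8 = -8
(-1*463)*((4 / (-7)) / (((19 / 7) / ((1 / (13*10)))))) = 926 / 1235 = 0.75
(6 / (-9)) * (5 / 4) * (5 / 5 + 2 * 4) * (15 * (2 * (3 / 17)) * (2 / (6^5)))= -25 / 2448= -0.01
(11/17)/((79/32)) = 0.26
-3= -3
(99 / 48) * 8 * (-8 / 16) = -33 / 4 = -8.25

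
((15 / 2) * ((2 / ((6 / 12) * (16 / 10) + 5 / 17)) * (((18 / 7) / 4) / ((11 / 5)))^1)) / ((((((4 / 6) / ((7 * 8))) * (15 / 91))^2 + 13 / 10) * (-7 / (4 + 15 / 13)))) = -32649435000 / 14390234441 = -2.27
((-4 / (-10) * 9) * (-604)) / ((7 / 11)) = -119592 / 35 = -3416.91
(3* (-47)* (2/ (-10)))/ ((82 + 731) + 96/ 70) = 329/ 9501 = 0.03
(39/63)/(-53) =-13/1113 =-0.01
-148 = -148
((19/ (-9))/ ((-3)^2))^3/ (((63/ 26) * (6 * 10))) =-89167/ 1004423490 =-0.00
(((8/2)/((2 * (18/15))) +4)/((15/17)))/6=1.07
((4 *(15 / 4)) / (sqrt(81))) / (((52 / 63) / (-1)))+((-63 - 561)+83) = -543.02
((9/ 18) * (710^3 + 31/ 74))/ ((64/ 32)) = 26485414031/ 296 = 89477750.10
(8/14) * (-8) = -32/7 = -4.57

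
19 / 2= 9.50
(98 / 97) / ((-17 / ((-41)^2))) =-164738 / 1649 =-99.90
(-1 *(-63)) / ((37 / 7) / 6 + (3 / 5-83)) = -13230 / 17119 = -0.77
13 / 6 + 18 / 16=79 / 24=3.29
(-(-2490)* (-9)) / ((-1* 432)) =51.88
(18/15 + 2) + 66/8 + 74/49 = 12701/980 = 12.96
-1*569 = -569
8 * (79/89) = 632/89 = 7.10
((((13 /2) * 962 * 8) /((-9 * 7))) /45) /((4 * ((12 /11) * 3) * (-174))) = 68783 /8879220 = 0.01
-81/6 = -13.50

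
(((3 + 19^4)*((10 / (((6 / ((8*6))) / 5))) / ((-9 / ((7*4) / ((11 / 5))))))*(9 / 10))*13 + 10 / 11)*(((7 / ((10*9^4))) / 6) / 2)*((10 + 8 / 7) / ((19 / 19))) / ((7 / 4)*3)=-24667726694 / 1515591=-16275.98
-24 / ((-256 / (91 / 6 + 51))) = 397 / 64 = 6.20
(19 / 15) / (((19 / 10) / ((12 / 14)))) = 4 / 7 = 0.57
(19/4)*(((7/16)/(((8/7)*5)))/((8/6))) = 2793/10240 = 0.27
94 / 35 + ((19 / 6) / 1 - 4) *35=-5561 / 210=-26.48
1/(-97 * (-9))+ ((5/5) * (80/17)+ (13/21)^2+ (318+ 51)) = 272041795/727209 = 374.09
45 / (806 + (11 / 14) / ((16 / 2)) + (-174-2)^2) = 1008 / 711919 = 0.00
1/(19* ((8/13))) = 13/152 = 0.09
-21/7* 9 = -27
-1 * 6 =-6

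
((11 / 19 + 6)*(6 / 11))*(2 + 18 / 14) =11.79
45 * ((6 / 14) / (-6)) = -45 / 14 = -3.21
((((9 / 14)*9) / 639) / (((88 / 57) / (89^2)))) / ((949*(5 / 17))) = 69079041 / 415054640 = 0.17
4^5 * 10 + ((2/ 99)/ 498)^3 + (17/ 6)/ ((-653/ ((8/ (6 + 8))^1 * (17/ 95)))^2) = 28924991158894985488910239393/ 2824706167841672951881275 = 10240.00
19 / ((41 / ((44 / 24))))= 209 / 246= 0.85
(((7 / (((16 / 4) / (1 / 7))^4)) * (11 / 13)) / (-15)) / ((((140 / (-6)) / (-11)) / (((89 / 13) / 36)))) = -10769 / 186978355200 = -0.00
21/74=0.28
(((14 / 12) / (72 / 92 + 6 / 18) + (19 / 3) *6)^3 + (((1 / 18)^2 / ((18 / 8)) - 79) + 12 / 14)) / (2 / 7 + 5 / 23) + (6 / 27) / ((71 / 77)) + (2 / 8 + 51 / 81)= 5275029396499759 / 44641516392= 118164.21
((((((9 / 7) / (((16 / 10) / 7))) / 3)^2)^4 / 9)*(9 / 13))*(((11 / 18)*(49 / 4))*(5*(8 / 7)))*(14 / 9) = 85271484375 / 109051904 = 781.93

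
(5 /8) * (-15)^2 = 1125 /8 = 140.62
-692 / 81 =-8.54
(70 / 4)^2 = 1225 / 4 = 306.25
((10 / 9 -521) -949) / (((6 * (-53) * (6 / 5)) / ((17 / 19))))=280925 / 81567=3.44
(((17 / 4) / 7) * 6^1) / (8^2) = 51 / 896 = 0.06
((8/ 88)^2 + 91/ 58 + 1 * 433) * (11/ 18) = 265.57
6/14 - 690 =-4827/7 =-689.57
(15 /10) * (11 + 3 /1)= 21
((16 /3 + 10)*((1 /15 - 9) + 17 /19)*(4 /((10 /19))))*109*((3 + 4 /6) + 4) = -528405404 /675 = -782822.82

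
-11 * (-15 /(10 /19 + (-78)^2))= 3135 /115606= 0.03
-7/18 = -0.39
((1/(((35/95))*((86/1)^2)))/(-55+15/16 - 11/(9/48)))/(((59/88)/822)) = -16492608/4132039807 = -0.00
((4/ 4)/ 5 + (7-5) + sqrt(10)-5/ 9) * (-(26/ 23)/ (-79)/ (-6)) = -13 * sqrt(10)/ 5451-962/ 245295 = -0.01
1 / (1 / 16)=16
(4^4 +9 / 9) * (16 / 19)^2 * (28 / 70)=131584 / 1805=72.90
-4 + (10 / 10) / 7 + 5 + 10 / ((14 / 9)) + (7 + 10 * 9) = 732 / 7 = 104.57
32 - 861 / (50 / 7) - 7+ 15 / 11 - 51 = -79847 / 550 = -145.18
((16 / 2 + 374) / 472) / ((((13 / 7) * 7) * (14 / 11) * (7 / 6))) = 6303 / 150332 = 0.04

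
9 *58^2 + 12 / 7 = 211944 / 7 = 30277.71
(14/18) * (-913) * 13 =-83083/9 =-9231.44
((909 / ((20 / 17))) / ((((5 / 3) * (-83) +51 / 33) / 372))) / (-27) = 1756491 / 22570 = 77.82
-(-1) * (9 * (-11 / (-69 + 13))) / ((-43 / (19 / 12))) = -627 / 9632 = -0.07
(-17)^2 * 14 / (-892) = -2023 / 446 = -4.54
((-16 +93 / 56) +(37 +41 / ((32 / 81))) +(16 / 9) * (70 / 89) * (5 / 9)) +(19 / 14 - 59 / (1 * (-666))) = 7687471399 / 59748192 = 128.66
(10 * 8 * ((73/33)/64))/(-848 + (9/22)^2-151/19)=-76285/23609259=-0.00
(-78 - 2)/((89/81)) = -6480/89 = -72.81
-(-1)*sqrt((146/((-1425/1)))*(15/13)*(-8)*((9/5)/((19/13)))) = 12*sqrt(73)/95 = 1.08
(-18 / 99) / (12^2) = -1 / 792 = -0.00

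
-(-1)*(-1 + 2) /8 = 1 /8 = 0.12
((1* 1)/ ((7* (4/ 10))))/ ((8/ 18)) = 45/ 56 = 0.80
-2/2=-1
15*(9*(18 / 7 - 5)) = -2295 / 7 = -327.86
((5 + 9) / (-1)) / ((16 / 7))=-49 / 8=-6.12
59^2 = 3481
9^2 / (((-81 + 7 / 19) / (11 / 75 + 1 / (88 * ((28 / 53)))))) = -15943527 / 94371200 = -0.17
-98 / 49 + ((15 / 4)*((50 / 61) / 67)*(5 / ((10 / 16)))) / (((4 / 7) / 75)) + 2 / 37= 6990111 / 151219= 46.23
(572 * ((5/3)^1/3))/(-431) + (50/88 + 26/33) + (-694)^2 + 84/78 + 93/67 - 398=481241.08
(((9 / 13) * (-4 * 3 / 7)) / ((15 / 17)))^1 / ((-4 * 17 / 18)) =162 / 455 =0.36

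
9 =9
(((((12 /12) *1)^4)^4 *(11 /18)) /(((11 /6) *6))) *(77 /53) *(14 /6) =539 /2862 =0.19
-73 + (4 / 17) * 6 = -1217 / 17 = -71.59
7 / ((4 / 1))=7 / 4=1.75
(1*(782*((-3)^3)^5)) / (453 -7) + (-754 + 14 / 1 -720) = -5610748217 / 223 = -25160305.91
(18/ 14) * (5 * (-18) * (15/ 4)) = -433.93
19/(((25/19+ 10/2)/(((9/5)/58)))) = 0.09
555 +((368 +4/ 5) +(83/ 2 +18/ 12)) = 4834/ 5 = 966.80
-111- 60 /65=-1455 /13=-111.92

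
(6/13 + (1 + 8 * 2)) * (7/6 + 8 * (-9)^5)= -643396315/78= -8248670.71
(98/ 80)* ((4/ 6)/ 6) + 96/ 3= 11569/ 360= 32.14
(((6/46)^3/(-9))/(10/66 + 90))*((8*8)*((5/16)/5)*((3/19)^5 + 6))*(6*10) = -70599689424/17925384437135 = -0.00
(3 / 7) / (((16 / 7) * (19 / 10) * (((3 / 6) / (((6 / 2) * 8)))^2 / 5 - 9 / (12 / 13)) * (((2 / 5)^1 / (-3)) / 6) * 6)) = 162000 / 2134061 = 0.08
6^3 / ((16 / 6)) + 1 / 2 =163 / 2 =81.50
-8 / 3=-2.67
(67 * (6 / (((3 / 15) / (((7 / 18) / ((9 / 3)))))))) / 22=2345 / 198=11.84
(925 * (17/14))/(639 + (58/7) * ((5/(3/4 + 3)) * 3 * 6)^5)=3145/184734666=0.00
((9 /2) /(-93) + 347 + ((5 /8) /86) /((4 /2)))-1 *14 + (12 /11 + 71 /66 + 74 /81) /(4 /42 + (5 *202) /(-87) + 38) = 3093754111153 /9288557280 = 333.07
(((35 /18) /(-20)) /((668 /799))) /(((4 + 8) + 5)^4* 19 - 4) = -5593 /76323301920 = -0.00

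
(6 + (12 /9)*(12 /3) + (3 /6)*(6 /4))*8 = 290 /3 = 96.67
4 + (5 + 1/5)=46/5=9.20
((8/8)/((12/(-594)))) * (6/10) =-297/10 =-29.70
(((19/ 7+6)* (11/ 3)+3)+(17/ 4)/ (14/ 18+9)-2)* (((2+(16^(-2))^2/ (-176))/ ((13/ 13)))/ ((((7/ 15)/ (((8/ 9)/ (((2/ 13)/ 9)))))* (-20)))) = -74012624358231/ 198944227328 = -372.03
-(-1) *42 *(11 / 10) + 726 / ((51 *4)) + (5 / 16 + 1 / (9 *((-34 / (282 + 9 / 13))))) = 2606783 / 53040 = 49.15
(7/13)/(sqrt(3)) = 7*sqrt(3)/39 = 0.31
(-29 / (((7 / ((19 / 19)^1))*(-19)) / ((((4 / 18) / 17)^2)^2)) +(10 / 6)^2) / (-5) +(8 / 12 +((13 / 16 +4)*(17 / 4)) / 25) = 108358609884977 / 116610416596800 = 0.93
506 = 506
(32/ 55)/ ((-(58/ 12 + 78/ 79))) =-15168/ 151745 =-0.10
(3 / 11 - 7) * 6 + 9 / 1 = -345 / 11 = -31.36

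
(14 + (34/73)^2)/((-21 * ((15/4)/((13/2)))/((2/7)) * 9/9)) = -0.34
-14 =-14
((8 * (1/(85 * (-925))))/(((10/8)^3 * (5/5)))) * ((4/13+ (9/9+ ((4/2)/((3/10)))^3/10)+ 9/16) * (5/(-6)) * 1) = 2830448/2069803125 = 0.00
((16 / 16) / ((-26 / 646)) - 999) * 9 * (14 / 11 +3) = -511830 / 13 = -39371.54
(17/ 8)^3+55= 33073/ 512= 64.60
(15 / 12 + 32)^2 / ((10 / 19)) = 336091 / 160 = 2100.57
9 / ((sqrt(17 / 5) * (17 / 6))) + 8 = 54 * sqrt(85) / 289 + 8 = 9.72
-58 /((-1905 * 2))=29 /1905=0.02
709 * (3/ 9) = 709/ 3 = 236.33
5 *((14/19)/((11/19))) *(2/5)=2.55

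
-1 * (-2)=2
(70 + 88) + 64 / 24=482 / 3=160.67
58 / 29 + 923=925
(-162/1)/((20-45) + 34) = -18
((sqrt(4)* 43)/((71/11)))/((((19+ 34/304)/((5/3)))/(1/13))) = 0.09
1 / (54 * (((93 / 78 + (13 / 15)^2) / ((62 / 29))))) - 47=-46467691 / 989103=-46.98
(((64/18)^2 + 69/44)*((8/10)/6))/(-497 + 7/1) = -1447/374220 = -0.00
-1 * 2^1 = -2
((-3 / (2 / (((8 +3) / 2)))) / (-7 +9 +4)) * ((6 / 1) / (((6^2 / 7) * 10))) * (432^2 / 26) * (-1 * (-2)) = -149688 / 65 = -2302.89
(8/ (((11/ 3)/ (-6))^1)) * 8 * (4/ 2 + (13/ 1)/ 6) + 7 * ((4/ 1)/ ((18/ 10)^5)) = -282472700/ 649539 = -434.88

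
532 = 532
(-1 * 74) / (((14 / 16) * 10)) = -296 / 35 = -8.46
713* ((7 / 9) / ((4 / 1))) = 4991 / 36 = 138.64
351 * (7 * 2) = 4914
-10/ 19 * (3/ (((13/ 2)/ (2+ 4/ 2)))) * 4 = -960/ 247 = -3.89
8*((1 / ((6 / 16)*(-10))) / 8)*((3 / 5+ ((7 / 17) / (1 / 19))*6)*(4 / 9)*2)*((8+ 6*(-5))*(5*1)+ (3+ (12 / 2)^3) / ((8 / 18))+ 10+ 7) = -1914536 / 425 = -4504.79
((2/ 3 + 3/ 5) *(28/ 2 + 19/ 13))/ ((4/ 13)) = 1273/ 20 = 63.65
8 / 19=0.42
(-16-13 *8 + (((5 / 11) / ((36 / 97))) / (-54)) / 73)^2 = 35090402736705625 / 2436820905024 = 14400.07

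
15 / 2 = 7.50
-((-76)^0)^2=-1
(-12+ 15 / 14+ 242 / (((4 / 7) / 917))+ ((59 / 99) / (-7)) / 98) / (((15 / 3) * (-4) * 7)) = -26373625681 / 9507960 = -2773.85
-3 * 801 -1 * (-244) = -2159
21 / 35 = 3 / 5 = 0.60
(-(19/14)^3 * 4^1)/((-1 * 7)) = 6859/4802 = 1.43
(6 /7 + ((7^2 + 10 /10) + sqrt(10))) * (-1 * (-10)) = 10 * sqrt(10) + 3560 /7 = 540.19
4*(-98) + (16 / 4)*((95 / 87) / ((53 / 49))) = -1788892 / 4611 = -387.96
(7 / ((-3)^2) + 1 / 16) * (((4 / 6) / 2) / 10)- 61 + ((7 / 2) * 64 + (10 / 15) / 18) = 704441 / 4320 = 163.07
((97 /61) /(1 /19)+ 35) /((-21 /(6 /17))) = -468 /427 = -1.10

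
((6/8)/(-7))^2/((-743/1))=-9/582512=-0.00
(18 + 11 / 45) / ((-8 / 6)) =-821 / 60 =-13.68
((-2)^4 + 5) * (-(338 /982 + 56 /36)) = -58765 /1473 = -39.89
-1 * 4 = -4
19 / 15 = 1.27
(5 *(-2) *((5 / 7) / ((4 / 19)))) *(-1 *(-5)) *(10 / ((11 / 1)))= -11875 / 77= -154.22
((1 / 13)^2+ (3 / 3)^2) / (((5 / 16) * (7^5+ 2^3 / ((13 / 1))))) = 544 / 2840487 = 0.00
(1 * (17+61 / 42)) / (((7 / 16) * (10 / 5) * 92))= 775 / 3381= 0.23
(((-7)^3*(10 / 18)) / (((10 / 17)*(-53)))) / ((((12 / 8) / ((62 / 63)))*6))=0.67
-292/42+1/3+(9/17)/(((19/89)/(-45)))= -801842/6783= -118.21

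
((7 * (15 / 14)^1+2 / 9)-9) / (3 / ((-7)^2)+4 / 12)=-1127 / 348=-3.24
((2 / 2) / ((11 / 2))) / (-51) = -2 / 561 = -0.00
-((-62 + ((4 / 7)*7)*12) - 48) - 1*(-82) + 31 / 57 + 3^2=8752 / 57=153.54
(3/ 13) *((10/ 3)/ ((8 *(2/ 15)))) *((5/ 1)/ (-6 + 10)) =375/ 416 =0.90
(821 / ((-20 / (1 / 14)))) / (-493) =821 / 138040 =0.01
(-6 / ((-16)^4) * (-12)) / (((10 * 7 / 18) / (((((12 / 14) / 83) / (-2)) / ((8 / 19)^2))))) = -87723 / 10661396480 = -0.00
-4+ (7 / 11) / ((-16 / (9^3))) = -5807 / 176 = -32.99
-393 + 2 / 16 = -3143 / 8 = -392.88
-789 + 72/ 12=-783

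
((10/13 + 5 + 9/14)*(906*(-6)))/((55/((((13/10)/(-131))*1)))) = 1585953/252175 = 6.29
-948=-948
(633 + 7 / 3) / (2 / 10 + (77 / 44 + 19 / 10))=38120 / 231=165.02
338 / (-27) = -338 / 27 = -12.52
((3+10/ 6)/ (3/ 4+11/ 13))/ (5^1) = 728/ 1245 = 0.58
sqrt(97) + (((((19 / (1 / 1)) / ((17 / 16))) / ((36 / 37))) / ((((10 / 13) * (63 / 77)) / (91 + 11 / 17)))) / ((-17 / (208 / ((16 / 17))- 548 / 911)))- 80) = -63039960342212 / 1812675915 + sqrt(97) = -34767.44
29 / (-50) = -29 / 50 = -0.58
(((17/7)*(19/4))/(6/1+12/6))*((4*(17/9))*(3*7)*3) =5491/8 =686.38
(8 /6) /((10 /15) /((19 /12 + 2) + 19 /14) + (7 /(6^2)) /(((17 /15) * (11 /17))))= 73040 /21917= 3.33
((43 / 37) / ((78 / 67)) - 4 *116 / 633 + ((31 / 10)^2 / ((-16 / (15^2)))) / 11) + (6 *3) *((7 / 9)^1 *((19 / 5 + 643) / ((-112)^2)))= -126135297 / 11164010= -11.30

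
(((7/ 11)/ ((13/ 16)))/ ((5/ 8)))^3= 719323136/ 365525875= 1.97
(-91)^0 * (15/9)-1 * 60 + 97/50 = -8459/150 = -56.39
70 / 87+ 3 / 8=821 / 696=1.18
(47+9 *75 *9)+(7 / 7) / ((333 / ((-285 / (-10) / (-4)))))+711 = 6067685 / 888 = 6832.98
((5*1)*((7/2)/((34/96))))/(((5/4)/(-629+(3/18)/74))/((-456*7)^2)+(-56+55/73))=-11632383533836800/13005998817126557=-0.89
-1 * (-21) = 21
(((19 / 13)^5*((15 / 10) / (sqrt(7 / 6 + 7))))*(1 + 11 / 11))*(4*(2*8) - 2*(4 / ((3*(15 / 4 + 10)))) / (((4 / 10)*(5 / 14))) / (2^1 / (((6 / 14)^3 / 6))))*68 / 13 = 87111698345376*sqrt(6) / 91057751785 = 2343.34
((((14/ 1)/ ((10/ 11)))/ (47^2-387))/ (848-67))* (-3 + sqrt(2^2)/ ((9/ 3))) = -49/ 1940430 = -0.00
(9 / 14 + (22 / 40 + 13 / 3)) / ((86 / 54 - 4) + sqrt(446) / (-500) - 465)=-0.01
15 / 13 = 1.15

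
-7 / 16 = -0.44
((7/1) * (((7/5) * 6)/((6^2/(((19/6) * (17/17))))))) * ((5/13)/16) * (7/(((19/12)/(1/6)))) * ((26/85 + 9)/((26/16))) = 271313/517140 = 0.52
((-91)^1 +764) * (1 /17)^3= 673 /4913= 0.14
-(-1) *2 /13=2 /13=0.15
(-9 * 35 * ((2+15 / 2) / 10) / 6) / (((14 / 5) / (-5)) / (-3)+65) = -0.77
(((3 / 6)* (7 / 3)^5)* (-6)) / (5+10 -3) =-16807 / 972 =-17.29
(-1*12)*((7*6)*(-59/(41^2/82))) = 1450.54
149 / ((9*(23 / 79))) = 11771 / 207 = 56.86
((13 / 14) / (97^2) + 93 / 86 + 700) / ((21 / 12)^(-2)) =13898774463 / 6473392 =2147.06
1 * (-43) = -43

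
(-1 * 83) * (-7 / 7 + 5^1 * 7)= -2822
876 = 876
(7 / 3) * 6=14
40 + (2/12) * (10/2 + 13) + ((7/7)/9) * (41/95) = 36806/855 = 43.05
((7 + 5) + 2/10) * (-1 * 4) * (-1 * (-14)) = -3416/5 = -683.20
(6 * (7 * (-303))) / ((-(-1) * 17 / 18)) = -229068 / 17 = -13474.59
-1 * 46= -46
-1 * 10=-10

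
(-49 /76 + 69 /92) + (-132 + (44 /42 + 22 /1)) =-43430 /399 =-108.85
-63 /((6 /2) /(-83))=1743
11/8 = 1.38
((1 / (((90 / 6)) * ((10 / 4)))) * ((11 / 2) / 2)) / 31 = 11 / 4650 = 0.00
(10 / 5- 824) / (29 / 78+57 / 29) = -1859364 / 5287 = -351.69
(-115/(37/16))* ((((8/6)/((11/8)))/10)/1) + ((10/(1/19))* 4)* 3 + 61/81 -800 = 48657011/32967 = 1475.93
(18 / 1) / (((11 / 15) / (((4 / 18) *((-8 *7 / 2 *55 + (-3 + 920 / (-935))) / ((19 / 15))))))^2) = 3751295653125000 / 1527480889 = 2455870.76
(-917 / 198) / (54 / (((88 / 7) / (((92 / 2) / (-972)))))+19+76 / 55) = -18340 / 79907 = -0.23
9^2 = 81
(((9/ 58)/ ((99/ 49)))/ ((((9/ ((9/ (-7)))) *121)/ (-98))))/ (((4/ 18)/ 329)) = 1015623/ 77198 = 13.16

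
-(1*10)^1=-10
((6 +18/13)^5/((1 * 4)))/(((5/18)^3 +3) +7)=11888133931008/21700219385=547.83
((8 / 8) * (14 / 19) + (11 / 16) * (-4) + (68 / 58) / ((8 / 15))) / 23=102 / 12673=0.01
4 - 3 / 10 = 37 / 10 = 3.70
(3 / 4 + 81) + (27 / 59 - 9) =17277 / 236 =73.21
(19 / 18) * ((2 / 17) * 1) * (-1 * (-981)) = 2071 / 17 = 121.82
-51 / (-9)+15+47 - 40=27.67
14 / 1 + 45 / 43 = 647 / 43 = 15.05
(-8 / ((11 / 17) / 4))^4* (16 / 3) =1401249857536 / 43923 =31902416.90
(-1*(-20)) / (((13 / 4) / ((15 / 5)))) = 240 / 13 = 18.46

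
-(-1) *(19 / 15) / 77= 19 / 1155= 0.02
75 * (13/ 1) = 975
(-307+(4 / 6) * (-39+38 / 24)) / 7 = -5975 / 126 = -47.42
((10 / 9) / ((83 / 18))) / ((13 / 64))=1280 / 1079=1.19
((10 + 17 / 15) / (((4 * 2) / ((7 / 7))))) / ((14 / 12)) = 167 / 140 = 1.19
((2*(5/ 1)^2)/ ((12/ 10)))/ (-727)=-125/ 2181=-0.06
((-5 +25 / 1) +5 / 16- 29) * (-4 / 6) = 139 / 24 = 5.79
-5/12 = -0.42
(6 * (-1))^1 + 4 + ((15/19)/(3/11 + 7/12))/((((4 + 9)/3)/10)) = 3578/27911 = 0.13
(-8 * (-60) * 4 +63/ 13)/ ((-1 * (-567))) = 8341/ 2457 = 3.39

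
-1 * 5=-5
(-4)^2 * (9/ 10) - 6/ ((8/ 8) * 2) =57/ 5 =11.40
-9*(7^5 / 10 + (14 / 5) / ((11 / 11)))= -30303 / 2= -15151.50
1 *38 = 38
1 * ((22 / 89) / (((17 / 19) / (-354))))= -97.80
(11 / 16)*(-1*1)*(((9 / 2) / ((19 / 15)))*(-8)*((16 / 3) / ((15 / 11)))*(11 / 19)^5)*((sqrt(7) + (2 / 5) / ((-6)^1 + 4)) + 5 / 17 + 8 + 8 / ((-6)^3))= 233846052*sqrt(7) / 47045881 + 1441349115844 / 35990098965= 53.20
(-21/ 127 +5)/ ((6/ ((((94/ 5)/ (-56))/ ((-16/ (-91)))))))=-187577/ 121920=-1.54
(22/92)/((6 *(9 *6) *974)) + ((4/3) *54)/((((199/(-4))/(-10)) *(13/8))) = 334460096297/37554175152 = 8.91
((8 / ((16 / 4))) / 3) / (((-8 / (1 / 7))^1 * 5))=-1 / 420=-0.00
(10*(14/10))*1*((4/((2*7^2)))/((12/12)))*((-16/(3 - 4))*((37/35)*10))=4736/49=96.65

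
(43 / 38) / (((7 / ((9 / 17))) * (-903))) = -3 / 31654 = -0.00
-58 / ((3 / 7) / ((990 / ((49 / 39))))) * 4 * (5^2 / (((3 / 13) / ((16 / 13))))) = -398112000 / 7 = -56873142.86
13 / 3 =4.33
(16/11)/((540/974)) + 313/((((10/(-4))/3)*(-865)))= 3927806/1284525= 3.06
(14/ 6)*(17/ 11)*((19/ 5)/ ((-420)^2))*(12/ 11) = 323/ 3811500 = 0.00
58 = 58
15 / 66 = 5 / 22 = 0.23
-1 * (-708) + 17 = 725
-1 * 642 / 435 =-214 / 145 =-1.48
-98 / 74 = -49 / 37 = -1.32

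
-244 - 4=-248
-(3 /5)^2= -9 /25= -0.36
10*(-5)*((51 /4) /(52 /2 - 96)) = 255 /28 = 9.11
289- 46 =243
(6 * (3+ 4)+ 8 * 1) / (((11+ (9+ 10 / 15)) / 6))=450 / 31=14.52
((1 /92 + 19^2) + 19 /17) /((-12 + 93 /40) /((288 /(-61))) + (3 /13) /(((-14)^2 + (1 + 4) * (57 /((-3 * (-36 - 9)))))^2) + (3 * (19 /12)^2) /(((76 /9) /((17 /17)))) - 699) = -7490235824618560 /14397249691896719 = -0.52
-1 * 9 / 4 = -9 / 4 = -2.25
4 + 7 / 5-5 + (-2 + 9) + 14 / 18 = 368 / 45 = 8.18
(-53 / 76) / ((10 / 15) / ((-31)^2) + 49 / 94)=-1.34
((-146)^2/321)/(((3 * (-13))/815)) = -17372540/12519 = -1387.69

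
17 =17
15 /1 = 15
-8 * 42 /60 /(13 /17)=-476 /65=-7.32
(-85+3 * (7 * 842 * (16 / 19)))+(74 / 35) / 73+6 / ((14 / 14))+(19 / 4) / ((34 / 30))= 48906278073 / 3301060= 14815.33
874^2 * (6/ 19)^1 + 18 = 241242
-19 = -19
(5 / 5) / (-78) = -1 / 78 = -0.01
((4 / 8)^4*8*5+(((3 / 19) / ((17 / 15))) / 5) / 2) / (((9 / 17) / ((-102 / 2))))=-13804 / 57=-242.18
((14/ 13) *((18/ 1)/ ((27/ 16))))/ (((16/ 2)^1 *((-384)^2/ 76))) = 0.00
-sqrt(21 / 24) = -sqrt(14) / 4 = -0.94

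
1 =1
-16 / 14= -1.14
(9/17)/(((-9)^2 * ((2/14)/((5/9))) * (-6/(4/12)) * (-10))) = 7/49572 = 0.00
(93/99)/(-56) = -31/1848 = -0.02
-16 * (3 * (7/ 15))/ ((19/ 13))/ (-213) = 1456/ 20235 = 0.07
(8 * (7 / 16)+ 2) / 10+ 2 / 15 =41 / 60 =0.68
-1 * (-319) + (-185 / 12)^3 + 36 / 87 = -167610661 / 50112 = -3344.72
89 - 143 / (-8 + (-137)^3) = 17603944 / 197797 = 89.00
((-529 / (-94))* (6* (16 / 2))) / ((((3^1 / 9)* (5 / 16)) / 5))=609408 / 47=12966.13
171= 171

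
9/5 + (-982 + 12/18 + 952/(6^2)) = -42889/45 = -953.09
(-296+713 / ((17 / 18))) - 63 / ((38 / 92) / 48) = -2216530 / 323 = -6862.32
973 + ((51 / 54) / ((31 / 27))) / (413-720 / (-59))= 1513401371 / 1555394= 973.00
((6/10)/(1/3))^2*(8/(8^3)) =81/1600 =0.05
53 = 53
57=57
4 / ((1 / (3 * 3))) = 36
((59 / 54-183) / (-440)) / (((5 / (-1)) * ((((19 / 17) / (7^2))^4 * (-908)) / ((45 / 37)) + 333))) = -429963376278653 / 1731600613772608560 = -0.00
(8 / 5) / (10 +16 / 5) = 4 / 33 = 0.12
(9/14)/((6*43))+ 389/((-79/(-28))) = 137.88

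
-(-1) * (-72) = -72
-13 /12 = -1.08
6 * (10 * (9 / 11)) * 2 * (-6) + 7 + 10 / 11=-6393 / 11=-581.18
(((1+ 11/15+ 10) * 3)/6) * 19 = 1672/15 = 111.47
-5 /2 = -2.50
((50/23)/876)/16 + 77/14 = 886537/161184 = 5.50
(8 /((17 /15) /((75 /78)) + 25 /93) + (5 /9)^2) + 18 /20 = 30601211 /4543290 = 6.74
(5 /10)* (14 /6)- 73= -431 /6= -71.83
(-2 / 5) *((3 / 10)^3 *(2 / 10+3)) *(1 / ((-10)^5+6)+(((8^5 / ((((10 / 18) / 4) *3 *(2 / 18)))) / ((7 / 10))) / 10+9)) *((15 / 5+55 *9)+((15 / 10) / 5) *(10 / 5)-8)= -46878919657209882 / 27342109375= -1714531.93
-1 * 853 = -853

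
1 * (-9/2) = -9/2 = -4.50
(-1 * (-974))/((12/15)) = 2435/2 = 1217.50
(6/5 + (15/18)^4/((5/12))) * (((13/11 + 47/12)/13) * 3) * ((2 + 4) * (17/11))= 14564393/566280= 25.72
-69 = -69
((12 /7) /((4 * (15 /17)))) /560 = 17 /19600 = 0.00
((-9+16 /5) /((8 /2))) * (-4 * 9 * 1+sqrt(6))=48.65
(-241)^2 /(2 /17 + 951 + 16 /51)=2962131 /48523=61.05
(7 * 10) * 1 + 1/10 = 70.10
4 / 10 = 2 / 5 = 0.40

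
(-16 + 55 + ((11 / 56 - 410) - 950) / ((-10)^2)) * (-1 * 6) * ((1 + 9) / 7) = -426753 / 1960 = -217.73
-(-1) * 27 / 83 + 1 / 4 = 191 / 332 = 0.58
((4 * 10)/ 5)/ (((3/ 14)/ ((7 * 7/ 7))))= 784/ 3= 261.33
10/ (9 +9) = 5/ 9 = 0.56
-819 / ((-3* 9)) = 91 / 3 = 30.33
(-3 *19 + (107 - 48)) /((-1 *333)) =-2 /333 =-0.01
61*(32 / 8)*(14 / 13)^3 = 669536 / 2197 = 304.75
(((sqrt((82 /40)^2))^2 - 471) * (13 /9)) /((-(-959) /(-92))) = 55828981 /863100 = 64.68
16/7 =2.29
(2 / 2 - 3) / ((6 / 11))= -3.67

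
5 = 5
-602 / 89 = -6.76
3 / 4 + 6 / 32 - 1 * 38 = -593 / 16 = -37.06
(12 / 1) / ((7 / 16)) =192 / 7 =27.43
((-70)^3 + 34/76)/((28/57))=-39101949/56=-698249.09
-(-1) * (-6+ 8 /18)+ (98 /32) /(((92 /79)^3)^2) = -377882433190439 /87315120193536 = -4.33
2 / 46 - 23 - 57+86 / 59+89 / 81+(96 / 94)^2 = -18540017542 / 242806653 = -76.36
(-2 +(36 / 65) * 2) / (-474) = 29 / 15405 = 0.00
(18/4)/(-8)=-9/16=-0.56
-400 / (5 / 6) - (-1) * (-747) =-1227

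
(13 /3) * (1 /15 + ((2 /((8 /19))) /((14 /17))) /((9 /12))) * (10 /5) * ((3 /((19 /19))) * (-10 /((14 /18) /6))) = -762372 /49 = -15558.61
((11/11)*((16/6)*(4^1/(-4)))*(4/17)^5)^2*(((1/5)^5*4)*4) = 1073741824/56699828450128125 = 0.00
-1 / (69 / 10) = -0.14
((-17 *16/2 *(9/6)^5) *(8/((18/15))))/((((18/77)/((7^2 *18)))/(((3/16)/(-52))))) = 77931315/832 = 93667.45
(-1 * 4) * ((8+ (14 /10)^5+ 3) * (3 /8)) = -76773 /3125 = -24.57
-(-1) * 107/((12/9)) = 321/4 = 80.25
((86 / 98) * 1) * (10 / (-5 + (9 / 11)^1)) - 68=-79001 / 1127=-70.10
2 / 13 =0.15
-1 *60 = -60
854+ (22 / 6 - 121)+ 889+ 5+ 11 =4925 / 3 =1641.67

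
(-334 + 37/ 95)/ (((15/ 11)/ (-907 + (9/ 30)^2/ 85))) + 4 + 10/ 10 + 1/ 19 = 2687767080893/ 12112500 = 221900.27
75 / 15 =5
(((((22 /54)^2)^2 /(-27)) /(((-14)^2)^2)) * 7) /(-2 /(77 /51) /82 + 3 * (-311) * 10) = 6603091 /331353727970550768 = 0.00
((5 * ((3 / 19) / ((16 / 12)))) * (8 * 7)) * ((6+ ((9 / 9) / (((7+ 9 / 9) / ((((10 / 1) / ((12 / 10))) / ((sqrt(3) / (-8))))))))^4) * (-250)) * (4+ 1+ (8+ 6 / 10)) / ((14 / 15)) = -33574915000 / 513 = -65448177.39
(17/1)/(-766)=-17/766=-0.02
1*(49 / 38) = 49 / 38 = 1.29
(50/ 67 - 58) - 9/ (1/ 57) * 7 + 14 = -243495/ 67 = -3634.25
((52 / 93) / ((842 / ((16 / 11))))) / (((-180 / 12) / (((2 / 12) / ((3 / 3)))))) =-208 / 19380735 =-0.00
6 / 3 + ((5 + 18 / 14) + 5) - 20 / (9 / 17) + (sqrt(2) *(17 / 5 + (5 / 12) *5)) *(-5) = -329 *sqrt(2) / 12 - 1543 / 63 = -63.27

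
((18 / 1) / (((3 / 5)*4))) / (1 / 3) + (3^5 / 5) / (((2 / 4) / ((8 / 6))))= 1521 / 10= 152.10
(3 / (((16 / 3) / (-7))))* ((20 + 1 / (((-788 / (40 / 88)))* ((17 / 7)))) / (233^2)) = -185666355 / 127996958144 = -0.00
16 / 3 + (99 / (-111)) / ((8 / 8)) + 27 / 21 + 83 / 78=137197 / 20202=6.79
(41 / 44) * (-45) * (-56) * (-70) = -1808100 / 11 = -164372.73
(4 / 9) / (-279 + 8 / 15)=-0.00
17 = 17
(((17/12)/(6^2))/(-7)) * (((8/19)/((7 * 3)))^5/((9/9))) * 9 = -0.00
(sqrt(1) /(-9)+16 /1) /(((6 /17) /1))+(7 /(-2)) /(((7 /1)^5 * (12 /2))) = 11673653 /259308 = 45.02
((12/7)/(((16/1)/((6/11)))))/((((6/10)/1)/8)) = 60/77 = 0.78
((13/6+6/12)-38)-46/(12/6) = -175/3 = -58.33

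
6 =6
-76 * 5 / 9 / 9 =-380 / 81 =-4.69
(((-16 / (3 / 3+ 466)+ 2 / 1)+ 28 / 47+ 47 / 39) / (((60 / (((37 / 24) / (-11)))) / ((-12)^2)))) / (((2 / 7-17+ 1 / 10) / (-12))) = -3340334396 / 3650316241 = -0.92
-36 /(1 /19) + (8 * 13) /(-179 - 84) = -179996 /263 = -684.40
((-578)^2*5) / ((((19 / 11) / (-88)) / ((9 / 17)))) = -856041120 / 19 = -45054795.79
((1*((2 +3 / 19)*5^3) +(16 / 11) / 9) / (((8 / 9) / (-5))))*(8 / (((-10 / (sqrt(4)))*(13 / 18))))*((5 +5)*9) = 822439980 / 2717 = 302701.50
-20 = -20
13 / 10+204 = 2053 / 10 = 205.30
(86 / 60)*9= 129 / 10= 12.90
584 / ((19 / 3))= 1752 / 19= 92.21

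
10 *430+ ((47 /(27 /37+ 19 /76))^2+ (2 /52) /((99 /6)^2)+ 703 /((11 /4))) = 2040989115602 /297650925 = 6856.99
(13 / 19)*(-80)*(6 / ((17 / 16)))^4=-88332042240 / 1586899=-55663.30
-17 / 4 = -4.25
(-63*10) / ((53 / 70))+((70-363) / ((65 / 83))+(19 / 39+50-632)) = -18476156 / 10335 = -1787.73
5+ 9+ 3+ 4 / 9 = 157 / 9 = 17.44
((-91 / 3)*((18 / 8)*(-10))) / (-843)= -0.81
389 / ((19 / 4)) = 1556 / 19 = 81.89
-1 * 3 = -3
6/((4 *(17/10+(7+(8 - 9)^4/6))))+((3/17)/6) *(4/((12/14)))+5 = 71987/13566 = 5.31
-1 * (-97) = 97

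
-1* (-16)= 16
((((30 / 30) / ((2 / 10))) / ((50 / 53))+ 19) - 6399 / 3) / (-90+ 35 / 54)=569349 / 24125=23.60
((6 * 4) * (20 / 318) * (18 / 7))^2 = 2073600 / 137641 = 15.07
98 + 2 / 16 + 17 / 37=29181 / 296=98.58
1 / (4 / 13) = 13 / 4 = 3.25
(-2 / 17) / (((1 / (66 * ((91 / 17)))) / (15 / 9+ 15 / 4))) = -65065 / 289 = -225.14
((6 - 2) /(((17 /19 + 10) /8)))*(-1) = -608 /207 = -2.94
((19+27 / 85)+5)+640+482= 97437 / 85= 1146.32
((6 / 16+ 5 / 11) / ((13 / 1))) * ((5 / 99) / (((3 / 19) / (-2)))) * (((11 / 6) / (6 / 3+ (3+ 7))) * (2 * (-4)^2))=-6935 / 34749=-0.20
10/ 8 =5/ 4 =1.25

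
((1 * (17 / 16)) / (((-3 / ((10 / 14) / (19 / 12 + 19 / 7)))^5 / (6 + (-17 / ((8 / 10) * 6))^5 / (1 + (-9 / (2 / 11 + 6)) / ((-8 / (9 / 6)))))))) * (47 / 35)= 7430301115729375 / 23110539249215214216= 0.00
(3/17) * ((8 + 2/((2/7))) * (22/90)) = 0.65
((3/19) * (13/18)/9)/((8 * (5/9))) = 0.00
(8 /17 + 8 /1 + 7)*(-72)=-18936 /17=-1113.88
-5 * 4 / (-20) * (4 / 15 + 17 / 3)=89 / 15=5.93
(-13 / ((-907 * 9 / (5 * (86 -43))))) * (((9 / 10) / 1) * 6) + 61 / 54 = 145885 / 48978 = 2.98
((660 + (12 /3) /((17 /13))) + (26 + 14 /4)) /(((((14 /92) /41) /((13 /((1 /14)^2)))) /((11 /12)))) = 435824035.71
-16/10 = -8/5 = -1.60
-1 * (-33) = 33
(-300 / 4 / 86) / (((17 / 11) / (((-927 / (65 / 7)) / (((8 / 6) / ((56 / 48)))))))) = 7494795 / 152048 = 49.29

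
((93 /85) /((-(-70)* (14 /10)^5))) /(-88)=-0.00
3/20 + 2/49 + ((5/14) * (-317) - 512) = -612523/980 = -625.02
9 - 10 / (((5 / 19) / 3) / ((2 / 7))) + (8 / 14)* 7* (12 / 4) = -81 / 7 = -11.57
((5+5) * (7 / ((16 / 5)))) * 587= 102725 / 8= 12840.62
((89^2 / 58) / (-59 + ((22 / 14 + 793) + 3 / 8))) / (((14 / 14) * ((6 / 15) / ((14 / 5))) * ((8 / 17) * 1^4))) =6598193 / 2390354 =2.76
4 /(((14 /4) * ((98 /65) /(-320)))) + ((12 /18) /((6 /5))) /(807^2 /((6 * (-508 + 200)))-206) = -257572531640 /1061863173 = -242.57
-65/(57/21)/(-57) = 0.42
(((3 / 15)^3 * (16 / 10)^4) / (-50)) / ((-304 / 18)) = 2304 / 37109375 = 0.00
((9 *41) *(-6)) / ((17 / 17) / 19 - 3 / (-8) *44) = -84132 / 629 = -133.76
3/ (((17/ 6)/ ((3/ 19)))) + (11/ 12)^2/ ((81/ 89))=4108243/ 3767472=1.09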